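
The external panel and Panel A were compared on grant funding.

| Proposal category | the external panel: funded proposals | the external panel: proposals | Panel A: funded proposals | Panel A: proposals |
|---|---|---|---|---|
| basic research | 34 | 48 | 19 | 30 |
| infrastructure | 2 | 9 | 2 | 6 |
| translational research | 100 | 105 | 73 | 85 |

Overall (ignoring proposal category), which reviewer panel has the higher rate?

Basic research: the external panel 34/48 = 70.8%, Panel A 19/30 = 63.3% → the external panel
Infrastructure: the external panel 2/9 = 22.2%, Panel A 2/6 = 33.3% → Panel A
Translational research: the external panel 100/105 = 95.2%, Panel A 73/85 = 85.9% → the external panel
Overall: the external panel 136/162 = 84.0%, Panel A 94/121 = 77.7% → the external panel
(Neither sweeps every proposal group, but the external panel has the higher pooled rate.)

the external panel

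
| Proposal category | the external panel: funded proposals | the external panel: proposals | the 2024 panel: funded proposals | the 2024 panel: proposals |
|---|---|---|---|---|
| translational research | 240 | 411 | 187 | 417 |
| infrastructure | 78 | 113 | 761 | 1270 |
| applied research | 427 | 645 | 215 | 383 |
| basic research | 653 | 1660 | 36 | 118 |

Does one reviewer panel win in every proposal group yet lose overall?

Yes

Translational research: the external panel 240/411 = 58.4%, the 2024 panel 187/417 = 44.8% → the external panel
Infrastructure: the external panel 78/113 = 69.0%, the 2024 panel 761/1270 = 59.9% → the external panel
Applied research: the external panel 427/645 = 66.2%, the 2024 panel 215/383 = 56.1% → the external panel
Basic research: the external panel 653/1660 = 39.3%, the 2024 panel 36/118 = 30.5% → the external panel
Overall: the external panel 1398/2829 = 49.4%, the 2024 panel 1199/2188 = 54.8% → the 2024 panel
The external panel wins each proposal group but the 2024 panel wins overall — the comparison reverses. The external panel's proposals skew toward basic research, which has a lower base rate.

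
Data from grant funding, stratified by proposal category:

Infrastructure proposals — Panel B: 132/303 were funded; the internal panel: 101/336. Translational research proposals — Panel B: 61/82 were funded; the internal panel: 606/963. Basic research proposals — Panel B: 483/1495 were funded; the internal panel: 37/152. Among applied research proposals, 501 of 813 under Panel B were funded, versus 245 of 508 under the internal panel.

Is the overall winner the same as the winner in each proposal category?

Infrastructure: Panel B 132/303 = 43.6%, the internal panel 101/336 = 30.1% → Panel B
Translational research: Panel B 61/82 = 74.4%, the internal panel 606/963 = 62.9% → Panel B
Basic research: Panel B 483/1495 = 32.3%, the internal panel 37/152 = 24.3% → Panel B
Applied research: Panel B 501/813 = 61.6%, the internal panel 245/508 = 48.2% → Panel B
Overall: Panel B 1177/2693 = 43.7%, the internal panel 989/1959 = 50.5% → the internal panel
Panel B wins each proposal group but the internal panel wins overall — the comparison reverses. Panel B's proposals skew toward basic research, which has a lower base rate.

No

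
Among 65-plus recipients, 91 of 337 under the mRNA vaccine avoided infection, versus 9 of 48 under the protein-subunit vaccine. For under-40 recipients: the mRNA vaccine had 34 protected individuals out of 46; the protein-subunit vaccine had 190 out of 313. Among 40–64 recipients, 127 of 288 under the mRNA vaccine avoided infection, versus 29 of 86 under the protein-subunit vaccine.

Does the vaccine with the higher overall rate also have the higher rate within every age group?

65-plus: the mRNA vaccine 91/337 = 27.0%, the protein-subunit vaccine 9/48 = 18.8% → the mRNA vaccine
Under-40: the mRNA vaccine 34/46 = 73.9%, the protein-subunit vaccine 190/313 = 60.7% → the mRNA vaccine
40–64: the mRNA vaccine 127/288 = 44.1%, the protein-subunit vaccine 29/86 = 33.7% → the mRNA vaccine
Overall: the mRNA vaccine 252/671 = 37.6%, the protein-subunit vaccine 228/447 = 51.0% → the protein-subunit vaccine
The mRNA vaccine wins each age group but the protein-subunit vaccine wins overall — the comparison reverses. The mRNA vaccine's recipients skew toward 65-plus, which has a lower base rate.

No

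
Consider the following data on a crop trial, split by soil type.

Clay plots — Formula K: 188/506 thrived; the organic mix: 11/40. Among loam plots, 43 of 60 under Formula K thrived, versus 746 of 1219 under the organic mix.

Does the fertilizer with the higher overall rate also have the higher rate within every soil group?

No

Clay: Formula K 188/506 = 37.2%, the organic mix 11/40 = 27.5% → Formula K
Loam: Formula K 43/60 = 71.7%, the organic mix 746/1219 = 61.2% → Formula K
Overall: Formula K 231/566 = 40.8%, the organic mix 757/1259 = 60.1% → the organic mix
Formula K wins each soil group but the organic mix wins overall — the comparison reverses. Formula K's plots skew toward clay, which has a lower base rate.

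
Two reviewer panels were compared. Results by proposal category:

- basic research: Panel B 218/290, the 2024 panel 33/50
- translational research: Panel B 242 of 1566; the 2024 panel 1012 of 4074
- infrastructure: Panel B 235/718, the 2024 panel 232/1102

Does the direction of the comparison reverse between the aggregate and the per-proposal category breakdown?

No

Basic research: Panel B 218/290 = 75.2%, the 2024 panel 33/50 = 66.0% → Panel B
Translational research: Panel B 242/1566 = 15.5%, the 2024 panel 1012/4074 = 24.8% → the 2024 panel
Infrastructure: Panel B 235/718 = 32.7%, the 2024 panel 232/1102 = 21.1% → Panel B
Overall: Panel B 695/2574 = 27.0%, the 2024 panel 1277/5226 = 24.4% → Panel B
Neither sweeps: Panel B wins 2 of 3 groups, the 2024 panel wins 1. Panel B wins overall but not every group — no Simpson reversal.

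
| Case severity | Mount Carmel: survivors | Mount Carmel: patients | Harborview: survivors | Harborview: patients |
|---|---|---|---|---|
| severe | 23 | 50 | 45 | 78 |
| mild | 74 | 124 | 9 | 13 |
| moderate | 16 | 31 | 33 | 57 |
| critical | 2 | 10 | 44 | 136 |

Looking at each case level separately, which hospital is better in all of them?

Harborview

Severe: Mount Carmel 23/50 = 46.0%, Harborview 45/78 = 57.7% → Harborview
Mild: Mount Carmel 74/124 = 59.7%, Harborview 9/13 = 69.2% → Harborview
Moderate: Mount Carmel 16/31 = 51.6%, Harborview 33/57 = 57.9% → Harborview
Critical: Mount Carmel 2/10 = 20.0%, Harborview 44/136 = 32.4% → Harborview
Harborview has the higher rate in all 4 groups.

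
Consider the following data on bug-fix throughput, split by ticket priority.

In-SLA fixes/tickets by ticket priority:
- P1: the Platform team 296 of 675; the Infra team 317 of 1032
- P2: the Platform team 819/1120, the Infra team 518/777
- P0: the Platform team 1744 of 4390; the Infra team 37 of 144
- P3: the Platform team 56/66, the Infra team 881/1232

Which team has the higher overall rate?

the Infra team

P1: the Platform team 296/675 = 43.9%, the Infra team 317/1032 = 30.7% → the Platform team
P2: the Platform team 819/1120 = 73.1%, the Infra team 518/777 = 66.7% → the Platform team
P0: the Platform team 1744/4390 = 39.7%, the Infra team 37/144 = 25.7% → the Platform team
P3: the Platform team 56/66 = 84.8%, the Infra team 881/1232 = 71.5% → the Platform team
Overall: the Platform team 2915/6251 = 46.6%, the Infra team 1753/3185 = 55.0% → the Infra team
(The Platform team wins every ticket group but the Infra team wins overall — the Platform team's tickets skew toward the low-rate P0 group.)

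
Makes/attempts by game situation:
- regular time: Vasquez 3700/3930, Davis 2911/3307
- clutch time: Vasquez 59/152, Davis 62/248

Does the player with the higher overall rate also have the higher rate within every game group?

Yes

Regular time: Vasquez 3700/3930 = 94.1%, Davis 2911/3307 = 88.0% → Vasquez
Clutch time: Vasquez 59/152 = 38.8%, Davis 62/248 = 25.0% → Vasquez
Overall: Vasquez 3759/4082 = 92.1%, Davis 2973/3555 = 83.6% → Vasquez
Vasquez wins overall and in every game group — no reversal.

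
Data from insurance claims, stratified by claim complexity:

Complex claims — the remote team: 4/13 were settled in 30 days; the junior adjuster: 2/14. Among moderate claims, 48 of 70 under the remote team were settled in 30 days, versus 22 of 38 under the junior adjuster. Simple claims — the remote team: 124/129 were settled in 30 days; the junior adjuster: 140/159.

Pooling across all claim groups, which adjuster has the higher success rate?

Complex: the remote team 4/13 = 30.8%, the junior adjuster 2/14 = 14.3% → the remote team
Moderate: the remote team 48/70 = 68.6%, the junior adjuster 22/38 = 57.9% → the remote team
Simple: the remote team 124/129 = 96.1%, the junior adjuster 140/159 = 88.1% → the remote team
Overall: the remote team 176/212 = 83.0%, the junior adjuster 164/211 = 77.7% → the remote team

the remote team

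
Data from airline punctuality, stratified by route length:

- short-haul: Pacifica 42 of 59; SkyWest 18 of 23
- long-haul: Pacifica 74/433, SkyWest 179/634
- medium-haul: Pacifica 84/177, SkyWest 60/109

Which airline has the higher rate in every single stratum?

SkyWest

Short-haul: Pacifica 42/59 = 71.2%, SkyWest 18/23 = 78.3% → SkyWest
Long-haul: Pacifica 74/433 = 17.1%, SkyWest 179/634 = 28.2% → SkyWest
Medium-haul: Pacifica 84/177 = 47.5%, SkyWest 60/109 = 55.0% → SkyWest
SkyWest has the higher rate in all 3 groups.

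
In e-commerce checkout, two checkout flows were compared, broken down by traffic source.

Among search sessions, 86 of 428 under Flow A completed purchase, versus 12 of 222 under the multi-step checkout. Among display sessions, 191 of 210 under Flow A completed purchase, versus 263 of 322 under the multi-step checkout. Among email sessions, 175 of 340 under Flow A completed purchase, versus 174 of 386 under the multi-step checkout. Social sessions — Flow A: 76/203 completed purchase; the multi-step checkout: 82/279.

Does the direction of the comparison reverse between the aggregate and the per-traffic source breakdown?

No

Search: Flow A 86/428 = 20.1%, the multi-step checkout 12/222 = 5.4% → Flow A
Display: Flow A 191/210 = 91.0%, the multi-step checkout 263/322 = 81.7% → Flow A
Email: Flow A 175/340 = 51.5%, the multi-step checkout 174/386 = 45.1% → Flow A
Social: Flow A 76/203 = 37.4%, the multi-step checkout 82/279 = 29.4% → Flow A
Overall: Flow A 528/1181 = 44.7%, the multi-step checkout 531/1209 = 43.9% → Flow A
Flow A wins overall and in every traffic group — no reversal.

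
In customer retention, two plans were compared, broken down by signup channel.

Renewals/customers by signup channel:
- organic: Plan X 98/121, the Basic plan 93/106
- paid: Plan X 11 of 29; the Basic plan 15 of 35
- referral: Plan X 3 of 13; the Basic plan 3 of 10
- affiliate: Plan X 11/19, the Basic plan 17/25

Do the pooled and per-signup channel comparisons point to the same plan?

Yes

Organic: Plan X 98/121 = 81.0%, the Basic plan 93/106 = 87.7% → the Basic plan
Paid: Plan X 11/29 = 37.9%, the Basic plan 15/35 = 42.9% → the Basic plan
Referral: Plan X 3/13 = 23.1%, the Basic plan 3/10 = 30.0% → the Basic plan
Affiliate: Plan X 11/19 = 57.9%, the Basic plan 17/25 = 68.0% → the Basic plan
Overall: Plan X 123/182 = 67.6%, the Basic plan 128/176 = 72.7% → the Basic plan
The Basic plan wins overall and in every signup group — no reversal.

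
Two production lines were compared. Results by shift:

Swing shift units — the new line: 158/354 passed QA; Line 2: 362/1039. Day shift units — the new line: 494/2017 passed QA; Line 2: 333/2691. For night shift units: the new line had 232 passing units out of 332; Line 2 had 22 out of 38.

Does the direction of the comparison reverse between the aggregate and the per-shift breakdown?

No

Swing shift: the new line 158/354 = 44.6%, Line 2 362/1039 = 34.8% → the new line
Day shift: the new line 494/2017 = 24.5%, Line 2 333/2691 = 12.4% → the new line
Night shift: the new line 232/332 = 69.9%, Line 2 22/38 = 57.9% → the new line
Overall: the new line 884/2703 = 32.7%, Line 2 717/3768 = 19.0% → the new line
The new line wins overall and in every shift group — no reversal.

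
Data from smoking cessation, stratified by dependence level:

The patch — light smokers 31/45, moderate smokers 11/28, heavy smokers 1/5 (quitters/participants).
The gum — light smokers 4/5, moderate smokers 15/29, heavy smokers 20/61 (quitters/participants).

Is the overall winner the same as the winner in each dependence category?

No

Light smokers: the patch 31/45 = 68.9%, the gum 4/5 = 80.0% → the gum
Moderate smokers: the patch 11/28 = 39.3%, the gum 15/29 = 51.7% → the gum
Heavy smokers: the patch 1/5 = 20.0%, the gum 20/61 = 32.8% → the gum
Overall: the patch 43/78 = 55.1%, the gum 39/95 = 41.1% → the patch
The gum wins each dependence group but the patch wins overall — the comparison reverses. The gum's participants skew toward heavy smokers, which has a lower base rate.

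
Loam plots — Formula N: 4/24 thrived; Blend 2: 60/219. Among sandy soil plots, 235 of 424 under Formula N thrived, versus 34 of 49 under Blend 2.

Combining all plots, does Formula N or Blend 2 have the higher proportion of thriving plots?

Formula N

Loam: Formula N 4/24 = 16.7%, Blend 2 60/219 = 27.4% → Blend 2
Sandy soil: Formula N 235/424 = 55.4%, Blend 2 34/49 = 69.4% → Blend 2
Overall: Formula N 239/448 = 53.3%, Blend 2 94/268 = 35.1% → Formula N
(Blend 2 wins every soil group but Formula N wins overall — Blend 2's plots skew toward the low-rate loam group.)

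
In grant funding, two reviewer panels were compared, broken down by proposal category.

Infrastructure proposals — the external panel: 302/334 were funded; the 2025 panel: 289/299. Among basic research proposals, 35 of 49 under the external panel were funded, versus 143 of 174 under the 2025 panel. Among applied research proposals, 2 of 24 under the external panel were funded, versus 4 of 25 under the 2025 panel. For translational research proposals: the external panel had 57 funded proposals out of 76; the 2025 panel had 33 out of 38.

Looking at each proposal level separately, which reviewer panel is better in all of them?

Infrastructure: the external panel 302/334 = 90.4%, the 2025 panel 289/299 = 96.7% → the 2025 panel
Basic research: the external panel 35/49 = 71.4%, the 2025 panel 143/174 = 82.2% → the 2025 panel
Applied research: the external panel 2/24 = 8.3%, the 2025 panel 4/25 = 16.0% → the 2025 panel
Translational research: the external panel 57/76 = 75.0%, the 2025 panel 33/38 = 86.8% → the 2025 panel
The 2025 panel has the higher rate in all 4 groups.

the 2025 panel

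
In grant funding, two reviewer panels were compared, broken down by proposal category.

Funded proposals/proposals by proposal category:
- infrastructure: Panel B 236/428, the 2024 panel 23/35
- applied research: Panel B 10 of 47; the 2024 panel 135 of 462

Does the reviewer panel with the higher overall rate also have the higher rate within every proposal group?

No

Infrastructure: Panel B 236/428 = 55.1%, the 2024 panel 23/35 = 65.7% → the 2024 panel
Applied research: Panel B 10/47 = 21.3%, the 2024 panel 135/462 = 29.2% → the 2024 panel
Overall: Panel B 246/475 = 51.8%, the 2024 panel 158/497 = 31.8% → Panel B
The 2024 panel wins each proposal group but Panel B wins overall — the comparison reverses. The 2024 panel's proposals skew toward applied research, which has a lower base rate.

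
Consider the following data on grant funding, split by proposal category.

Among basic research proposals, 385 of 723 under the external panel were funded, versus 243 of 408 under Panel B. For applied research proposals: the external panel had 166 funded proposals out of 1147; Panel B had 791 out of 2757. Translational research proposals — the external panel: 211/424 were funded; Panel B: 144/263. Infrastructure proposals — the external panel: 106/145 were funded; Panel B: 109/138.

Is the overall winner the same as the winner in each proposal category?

Yes

Basic research: the external panel 385/723 = 53.3%, Panel B 243/408 = 59.6% → Panel B
Applied research: the external panel 166/1147 = 14.5%, Panel B 791/2757 = 28.7% → Panel B
Translational research: the external panel 211/424 = 49.8%, Panel B 144/263 = 54.8% → Panel B
Infrastructure: the external panel 106/145 = 73.1%, Panel B 109/138 = 79.0% → Panel B
Overall: the external panel 868/2439 = 35.6%, Panel B 1287/3566 = 36.1% → Panel B
Panel B wins overall and in every proposal group — no reversal.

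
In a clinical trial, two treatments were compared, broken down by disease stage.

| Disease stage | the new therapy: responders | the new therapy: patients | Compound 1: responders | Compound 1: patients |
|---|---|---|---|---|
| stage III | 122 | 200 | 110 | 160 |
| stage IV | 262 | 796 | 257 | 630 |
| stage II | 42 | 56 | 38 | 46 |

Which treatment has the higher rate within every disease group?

Compound 1

Stage III: the new therapy 122/200 = 61.0%, Compound 1 110/160 = 68.8% → Compound 1
Stage IV: the new therapy 262/796 = 32.9%, Compound 1 257/630 = 40.8% → Compound 1
Stage II: the new therapy 42/56 = 75.0%, Compound 1 38/46 = 82.6% → Compound 1
Compound 1 has the higher rate in all 3 groups.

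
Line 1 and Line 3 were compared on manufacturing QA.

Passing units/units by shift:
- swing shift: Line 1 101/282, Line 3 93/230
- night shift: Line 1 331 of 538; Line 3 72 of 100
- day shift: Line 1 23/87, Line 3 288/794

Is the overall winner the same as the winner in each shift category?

No

Swing shift: Line 1 101/282 = 35.8%, Line 3 93/230 = 40.4% → Line 3
Night shift: Line 1 331/538 = 61.5%, Line 3 72/100 = 72.0% → Line 3
Day shift: Line 1 23/87 = 26.4%, Line 3 288/794 = 36.3% → Line 3
Overall: Line 1 455/907 = 50.2%, Line 3 453/1124 = 40.3% → Line 1
Line 3 wins each shift group but Line 1 wins overall — the comparison reverses. Line 3's units skew toward day shift, which has a lower base rate.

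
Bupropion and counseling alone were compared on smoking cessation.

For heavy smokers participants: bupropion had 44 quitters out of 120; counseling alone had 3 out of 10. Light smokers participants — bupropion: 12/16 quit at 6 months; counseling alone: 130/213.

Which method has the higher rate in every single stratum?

Heavy smokers: bupropion 44/120 = 36.7%, counseling alone 3/10 = 30.0% → bupropion
Light smokers: bupropion 12/16 = 75.0%, counseling alone 130/213 = 61.0% → bupropion
Bupropion has the higher rate in both groups.

bupropion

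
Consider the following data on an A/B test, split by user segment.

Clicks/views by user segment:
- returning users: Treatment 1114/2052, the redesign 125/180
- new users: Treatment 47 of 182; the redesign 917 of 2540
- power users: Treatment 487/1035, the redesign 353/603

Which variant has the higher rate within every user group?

Returning users: Treatment 1114/2052 = 54.3%, the redesign 125/180 = 69.4% → the redesign
New users: Treatment 47/182 = 25.8%, the redesign 917/2540 = 36.1% → the redesign
Power users: Treatment 487/1035 = 47.1%, the redesign 353/603 = 58.5% → the redesign
The redesign has the higher rate in all 3 groups.

the redesign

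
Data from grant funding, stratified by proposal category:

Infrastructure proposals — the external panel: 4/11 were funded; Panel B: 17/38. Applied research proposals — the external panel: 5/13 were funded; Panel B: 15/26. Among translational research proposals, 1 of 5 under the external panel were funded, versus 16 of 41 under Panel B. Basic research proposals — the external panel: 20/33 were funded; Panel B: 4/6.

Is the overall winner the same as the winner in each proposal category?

No

Infrastructure: the external panel 4/11 = 36.4%, Panel B 17/38 = 44.7% → Panel B
Applied research: the external panel 5/13 = 38.5%, Panel B 15/26 = 57.7% → Panel B
Translational research: the external panel 1/5 = 20.0%, Panel B 16/41 = 39.0% → Panel B
Basic research: the external panel 20/33 = 60.6%, Panel B 4/6 = 66.7% → Panel B
Overall: the external panel 30/62 = 48.4%, Panel B 52/111 = 46.8% → the external panel
Panel B wins each proposal group but the external panel wins overall — the comparison reverses. Panel B's proposals skew toward translational research, which has a lower base rate.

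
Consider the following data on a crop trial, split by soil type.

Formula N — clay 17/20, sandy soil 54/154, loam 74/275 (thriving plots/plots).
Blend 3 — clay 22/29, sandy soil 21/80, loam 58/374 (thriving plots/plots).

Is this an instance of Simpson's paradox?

Clay: Formula N 17/20 = 85.0%, Blend 3 22/29 = 75.9% → Formula N
Sandy soil: Formula N 54/154 = 35.1%, Blend 3 21/80 = 26.2% → Formula N
Loam: Formula N 74/275 = 26.9%, Blend 3 58/374 = 15.5% → Formula N
Overall: Formula N 145/449 = 32.3%, Blend 3 101/483 = 20.9% → Formula N
Formula N wins overall and in every soil group — no reversal.

No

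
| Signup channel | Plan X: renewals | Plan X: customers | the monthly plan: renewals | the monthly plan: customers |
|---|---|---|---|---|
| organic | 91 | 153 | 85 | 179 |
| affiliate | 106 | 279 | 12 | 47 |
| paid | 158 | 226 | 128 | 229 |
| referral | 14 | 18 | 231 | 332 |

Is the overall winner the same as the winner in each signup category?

Organic: Plan X 91/153 = 59.5%, the monthly plan 85/179 = 47.5% → Plan X
Affiliate: Plan X 106/279 = 38.0%, the monthly plan 12/47 = 25.5% → Plan X
Paid: Plan X 158/226 = 69.9%, the monthly plan 128/229 = 55.9% → Plan X
Referral: Plan X 14/18 = 77.8%, the monthly plan 231/332 = 69.6% → Plan X
Overall: Plan X 369/676 = 54.6%, the monthly plan 456/787 = 57.9% → the monthly plan
Plan X wins each signup group but the monthly plan wins overall — the comparison reverses. Plan X's customers skew toward affiliate, which has a lower base rate.

No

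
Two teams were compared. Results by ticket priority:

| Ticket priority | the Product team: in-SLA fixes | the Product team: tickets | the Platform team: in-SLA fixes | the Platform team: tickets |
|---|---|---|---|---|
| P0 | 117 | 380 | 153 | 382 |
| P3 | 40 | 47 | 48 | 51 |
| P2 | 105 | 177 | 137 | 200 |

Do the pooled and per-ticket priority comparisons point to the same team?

P0: the Product team 117/380 = 30.8%, the Platform team 153/382 = 40.1% → the Platform team
P3: the Product team 40/47 = 85.1%, the Platform team 48/51 = 94.1% → the Platform team
P2: the Product team 105/177 = 59.3%, the Platform team 137/200 = 68.5% → the Platform team
Overall: the Product team 262/604 = 43.4%, the Platform team 338/633 = 53.4% → the Platform team
The Platform team wins overall and in every ticket group — no reversal.

Yes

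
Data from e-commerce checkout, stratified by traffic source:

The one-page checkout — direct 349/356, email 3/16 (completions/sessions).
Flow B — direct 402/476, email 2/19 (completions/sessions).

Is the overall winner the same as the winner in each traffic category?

Direct: the one-page checkout 349/356 = 98.0%, Flow B 402/476 = 84.5% → the one-page checkout
Email: the one-page checkout 3/16 = 18.8%, Flow B 2/19 = 10.5% → the one-page checkout
Overall: the one-page checkout 352/372 = 94.6%, Flow B 404/495 = 81.6% → the one-page checkout
The one-page checkout wins overall and in every traffic group — no reversal.

Yes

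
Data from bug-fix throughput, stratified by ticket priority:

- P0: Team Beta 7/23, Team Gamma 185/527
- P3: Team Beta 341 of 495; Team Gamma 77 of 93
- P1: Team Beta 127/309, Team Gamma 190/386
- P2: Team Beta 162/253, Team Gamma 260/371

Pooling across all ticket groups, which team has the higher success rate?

P0: Team Beta 7/23 = 30.4%, Team Gamma 185/527 = 35.1% → Team Gamma
P3: Team Beta 341/495 = 68.9%, Team Gamma 77/93 = 82.8% → Team Gamma
P1: Team Beta 127/309 = 41.1%, Team Gamma 190/386 = 49.2% → Team Gamma
P2: Team Beta 162/253 = 64.0%, Team Gamma 260/371 = 70.1% → Team Gamma
Overall: Team Beta 637/1080 = 59.0%, Team Gamma 712/1377 = 51.7% → Team Beta
(Team Gamma wins every ticket group but Team Beta wins overall — Team Gamma's tickets skew toward the low-rate P0 group.)

Team Beta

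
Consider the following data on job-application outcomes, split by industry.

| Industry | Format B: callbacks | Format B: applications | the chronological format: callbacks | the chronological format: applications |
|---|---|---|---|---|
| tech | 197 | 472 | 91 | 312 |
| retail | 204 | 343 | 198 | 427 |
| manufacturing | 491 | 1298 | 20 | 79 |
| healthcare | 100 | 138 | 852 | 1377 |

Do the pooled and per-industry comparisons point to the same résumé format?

Tech: Format B 197/472 = 41.7%, the chronological format 91/312 = 29.2% → Format B
Retail: Format B 204/343 = 59.5%, the chronological format 198/427 = 46.4% → Format B
Manufacturing: Format B 491/1298 = 37.8%, the chronological format 20/79 = 25.3% → Format B
Healthcare: Format B 100/138 = 72.5%, the chronological format 852/1377 = 61.9% → Format B
Overall: Format B 992/2251 = 44.1%, the chronological format 1161/2195 = 52.9% → the chronological format
Format B wins each industry group but the chronological format wins overall — the comparison reverses. Format B's applications skew toward manufacturing, which has a lower base rate.

No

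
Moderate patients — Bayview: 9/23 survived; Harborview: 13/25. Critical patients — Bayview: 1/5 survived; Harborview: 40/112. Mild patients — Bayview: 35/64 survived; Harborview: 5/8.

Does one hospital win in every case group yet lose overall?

Moderate: Bayview 9/23 = 39.1%, Harborview 13/25 = 52.0% → Harborview
Critical: Bayview 1/5 = 20.0%, Harborview 40/112 = 35.7% → Harborview
Mild: Bayview 35/64 = 54.7%, Harborview 5/8 = 62.5% → Harborview
Overall: Bayview 45/92 = 48.9%, Harborview 58/145 = 40.0% → Bayview
Harborview wins each case group but Bayview wins overall — the comparison reverses. Harborview's patients skew toward critical, which has a lower base rate.

Yes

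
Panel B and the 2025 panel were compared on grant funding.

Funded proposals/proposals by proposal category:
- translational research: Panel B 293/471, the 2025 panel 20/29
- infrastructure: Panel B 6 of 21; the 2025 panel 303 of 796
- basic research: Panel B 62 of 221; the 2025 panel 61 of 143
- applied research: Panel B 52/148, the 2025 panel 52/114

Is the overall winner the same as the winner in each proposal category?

Translational research: Panel B 293/471 = 62.2%, the 2025 panel 20/29 = 69.0% → the 2025 panel
Infrastructure: Panel B 6/21 = 28.6%, the 2025 panel 303/796 = 38.1% → the 2025 panel
Basic research: Panel B 62/221 = 28.1%, the 2025 panel 61/143 = 42.7% → the 2025 panel
Applied research: Panel B 52/148 = 35.1%, the 2025 panel 52/114 = 45.6% → the 2025 panel
Overall: Panel B 413/861 = 48.0%, the 2025 panel 436/1082 = 40.3% → Panel B
The 2025 panel wins each proposal group but Panel B wins overall — the comparison reverses. The 2025 panel's proposals skew toward infrastructure, which has a lower base rate.

No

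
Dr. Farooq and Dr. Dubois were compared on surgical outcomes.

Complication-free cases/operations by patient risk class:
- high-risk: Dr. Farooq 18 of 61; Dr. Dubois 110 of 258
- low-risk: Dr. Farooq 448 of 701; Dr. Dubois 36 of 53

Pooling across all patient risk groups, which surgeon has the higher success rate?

High-risk: Dr. Farooq 18/61 = 29.5%, Dr. Dubois 110/258 = 42.6% → Dr. Dubois
Low-risk: Dr. Farooq 448/701 = 63.9%, Dr. Dubois 36/53 = 67.9% → Dr. Dubois
Overall: Dr. Farooq 466/762 = 61.2%, Dr. Dubois 146/311 = 46.9% → Dr. Farooq
(Dr. Dubois wins every patient risk group but Dr. Farooq wins overall — Dr. Dubois's operations skew toward the low-rate high-risk group.)

Dr. Farooq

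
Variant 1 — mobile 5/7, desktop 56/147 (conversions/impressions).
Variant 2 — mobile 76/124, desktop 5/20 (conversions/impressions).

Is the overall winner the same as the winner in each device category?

No

Mobile: Variant 1 5/7 = 71.4%, Variant 2 76/124 = 61.3% → Variant 1
Desktop: Variant 1 56/147 = 38.1%, Variant 2 5/20 = 25.0% → Variant 1
Overall: Variant 1 61/154 = 39.6%, Variant 2 81/144 = 56.2% → Variant 2
Variant 1 wins each device group but Variant 2 wins overall — the comparison reverses. Variant 1's impressions skew toward desktop, which has a lower base rate.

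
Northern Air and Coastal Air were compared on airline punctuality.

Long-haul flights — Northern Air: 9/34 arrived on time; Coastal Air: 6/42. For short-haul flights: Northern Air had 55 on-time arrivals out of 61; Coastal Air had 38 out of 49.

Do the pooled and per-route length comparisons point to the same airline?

Yes

Long-haul: Northern Air 9/34 = 26.5%, Coastal Air 6/42 = 14.3% → Northern Air
Short-haul: Northern Air 55/61 = 90.2%, Coastal Air 38/49 = 77.6% → Northern Air
Overall: Northern Air 64/95 = 67.4%, Coastal Air 44/91 = 48.4% → Northern Air
Northern Air wins overall and in every route group — no reversal.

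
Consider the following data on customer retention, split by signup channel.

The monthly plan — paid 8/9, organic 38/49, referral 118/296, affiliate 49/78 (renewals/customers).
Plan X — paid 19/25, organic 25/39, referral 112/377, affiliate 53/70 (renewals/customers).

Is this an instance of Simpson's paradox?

Paid: the monthly plan 8/9 = 88.9%, Plan X 19/25 = 76.0% → the monthly plan
Organic: the monthly plan 38/49 = 77.6%, Plan X 25/39 = 64.1% → the monthly plan
Referral: the monthly plan 118/296 = 39.9%, Plan X 112/377 = 29.7% → the monthly plan
Affiliate: the monthly plan 49/78 = 62.8%, Plan X 53/70 = 75.7% → Plan X
Overall: the monthly plan 213/432 = 49.3%, Plan X 209/511 = 40.9% → the monthly plan
Neither sweeps: the monthly plan wins 3 of 4 groups, Plan X wins 1. The monthly plan wins overall but not every group — no Simpson reversal.

No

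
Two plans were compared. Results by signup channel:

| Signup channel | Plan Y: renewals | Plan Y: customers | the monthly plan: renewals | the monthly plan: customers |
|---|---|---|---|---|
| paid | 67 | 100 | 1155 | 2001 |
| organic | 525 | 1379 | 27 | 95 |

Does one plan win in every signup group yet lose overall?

Paid: Plan Y 67/100 = 67.0%, the monthly plan 1155/2001 = 57.7% → Plan Y
Organic: Plan Y 525/1379 = 38.1%, the monthly plan 27/95 = 28.4% → Plan Y
Overall: Plan Y 592/1479 = 40.0%, the monthly plan 1182/2096 = 56.4% → the monthly plan
Plan Y wins each signup group but the monthly plan wins overall — the comparison reverses. Plan Y's customers skew toward organic, which has a lower base rate.

Yes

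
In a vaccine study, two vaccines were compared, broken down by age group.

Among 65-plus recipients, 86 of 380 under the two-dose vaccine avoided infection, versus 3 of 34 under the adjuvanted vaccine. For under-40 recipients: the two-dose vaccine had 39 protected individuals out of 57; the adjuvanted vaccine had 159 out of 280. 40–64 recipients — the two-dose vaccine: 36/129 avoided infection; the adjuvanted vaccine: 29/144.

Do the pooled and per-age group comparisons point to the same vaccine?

65-plus: the two-dose vaccine 86/380 = 22.6%, the adjuvanted vaccine 3/34 = 8.8% → the two-dose vaccine
Under-40: the two-dose vaccine 39/57 = 68.4%, the adjuvanted vaccine 159/280 = 56.8% → the two-dose vaccine
40–64: the two-dose vaccine 36/129 = 27.9%, the adjuvanted vaccine 29/144 = 20.1% → the two-dose vaccine
Overall: the two-dose vaccine 161/566 = 28.4%, the adjuvanted vaccine 191/458 = 41.7% → the adjuvanted vaccine
The two-dose vaccine wins each age group but the adjuvanted vaccine wins overall — the comparison reverses. The two-dose vaccine's recipients skew toward 65-plus, which has a lower base rate.

No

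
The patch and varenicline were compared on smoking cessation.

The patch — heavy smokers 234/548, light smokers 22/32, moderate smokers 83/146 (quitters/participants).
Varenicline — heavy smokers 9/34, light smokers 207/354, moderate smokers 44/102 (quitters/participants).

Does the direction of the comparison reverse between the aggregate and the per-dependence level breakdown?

Heavy smokers: the patch 234/548 = 42.7%, varenicline 9/34 = 26.5% → the patch
Light smokers: the patch 22/32 = 68.8%, varenicline 207/354 = 58.5% → the patch
Moderate smokers: the patch 83/146 = 56.8%, varenicline 44/102 = 43.1% → the patch
Overall: the patch 339/726 = 46.7%, varenicline 260/490 = 53.1% → varenicline
The patch wins each dependence group but varenicline wins overall — the comparison reverses. The patch's participants skew toward heavy smokers, which has a lower base rate.

Yes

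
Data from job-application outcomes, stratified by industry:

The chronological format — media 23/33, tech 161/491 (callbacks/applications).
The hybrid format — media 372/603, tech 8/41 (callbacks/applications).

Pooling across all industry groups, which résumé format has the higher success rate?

the hybrid format

Media: the chronological format 23/33 = 69.7%, the hybrid format 372/603 = 61.7% → the chronological format
Tech: the chronological format 161/491 = 32.8%, the hybrid format 8/41 = 19.5% → the chronological format
Overall: the chronological format 184/524 = 35.1%, the hybrid format 380/644 = 59.0% → the hybrid format
(The chronological format wins every industry group but the hybrid format wins overall — the chronological format's applications skew toward the low-rate tech group.)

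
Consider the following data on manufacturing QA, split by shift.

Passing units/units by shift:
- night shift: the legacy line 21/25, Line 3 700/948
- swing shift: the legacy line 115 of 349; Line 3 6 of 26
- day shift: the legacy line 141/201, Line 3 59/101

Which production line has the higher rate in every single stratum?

Night shift: the legacy line 21/25 = 84.0%, Line 3 700/948 = 73.8% → the legacy line
Swing shift: the legacy line 115/349 = 33.0%, Line 3 6/26 = 23.1% → the legacy line
Day shift: the legacy line 141/201 = 70.1%, Line 3 59/101 = 58.4% → the legacy line
The legacy line has the higher rate in all 3 groups.

the legacy line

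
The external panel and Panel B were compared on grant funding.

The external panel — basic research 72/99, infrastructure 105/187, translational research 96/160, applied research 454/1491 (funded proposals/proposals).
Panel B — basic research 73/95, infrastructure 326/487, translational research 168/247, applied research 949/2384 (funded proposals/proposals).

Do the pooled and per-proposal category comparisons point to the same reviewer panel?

Yes

Basic research: the external panel 72/99 = 72.7%, Panel B 73/95 = 76.8% → Panel B
Infrastructure: the external panel 105/187 = 56.1%, Panel B 326/487 = 66.9% → Panel B
Translational research: the external panel 96/160 = 60.0%, Panel B 168/247 = 68.0% → Panel B
Applied research: the external panel 454/1491 = 30.4%, Panel B 949/2384 = 39.8% → Panel B
Overall: the external panel 727/1937 = 37.5%, Panel B 1516/3213 = 47.2% → Panel B
Panel B wins overall and in every proposal group — no reversal.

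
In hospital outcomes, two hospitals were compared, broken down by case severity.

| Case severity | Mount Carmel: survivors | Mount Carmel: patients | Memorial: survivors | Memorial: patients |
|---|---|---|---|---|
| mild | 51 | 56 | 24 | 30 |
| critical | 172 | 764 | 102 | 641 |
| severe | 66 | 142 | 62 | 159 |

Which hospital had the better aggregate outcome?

Mild: Mount Carmel 51/56 = 91.1%, Memorial 24/30 = 80.0% → Mount Carmel
Critical: Mount Carmel 172/764 = 22.5%, Memorial 102/641 = 15.9% → Mount Carmel
Severe: Mount Carmel 66/142 = 46.5%, Memorial 62/159 = 39.0% → Mount Carmel
Overall: Mount Carmel 289/962 = 30.0%, Memorial 188/830 = 22.7% → Mount Carmel

Mount Carmel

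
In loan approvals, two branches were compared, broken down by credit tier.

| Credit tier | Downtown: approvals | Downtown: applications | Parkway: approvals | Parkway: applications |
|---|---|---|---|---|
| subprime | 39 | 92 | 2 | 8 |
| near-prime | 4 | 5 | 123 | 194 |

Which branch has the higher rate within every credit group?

Downtown

Subprime: Downtown 39/92 = 42.4%, Parkway 2/8 = 25.0% → Downtown
Near-prime: Downtown 4/5 = 80.0%, Parkway 123/194 = 63.4% → Downtown
Downtown has the higher rate in both groups.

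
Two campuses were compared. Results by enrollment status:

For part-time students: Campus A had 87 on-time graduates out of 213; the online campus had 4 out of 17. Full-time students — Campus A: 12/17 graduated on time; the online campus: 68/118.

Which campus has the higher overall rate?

Part-time: Campus A 87/213 = 40.8%, the online campus 4/17 = 23.5% → Campus A
Full-time: Campus A 12/17 = 70.6%, the online campus 68/118 = 57.6% → Campus A
Overall: Campus A 99/230 = 43.0%, the online campus 72/135 = 53.3% → the online campus
(Campus A wins every enrollment group but the online campus wins overall — Campus A's students skew toward the low-rate part-time group.)

the online campus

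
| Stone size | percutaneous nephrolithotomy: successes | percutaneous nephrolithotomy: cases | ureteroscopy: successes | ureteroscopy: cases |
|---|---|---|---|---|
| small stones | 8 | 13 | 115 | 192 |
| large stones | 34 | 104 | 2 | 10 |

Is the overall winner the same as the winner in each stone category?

Small stones: percutaneous nephrolithotomy 8/13 = 61.5%, ureteroscopy 115/192 = 59.9% → percutaneous nephrolithotomy
Large stones: percutaneous nephrolithotomy 34/104 = 32.7%, ureteroscopy 2/10 = 20.0% → percutaneous nephrolithotomy
Overall: percutaneous nephrolithotomy 42/117 = 35.9%, ureteroscopy 117/202 = 57.9% → ureteroscopy
Percutaneous nephrolithotomy wins each stone group but ureteroscopy wins overall — the comparison reverses. Percutaneous nephrolithotomy's cases skew toward large stones, which has a lower base rate.

No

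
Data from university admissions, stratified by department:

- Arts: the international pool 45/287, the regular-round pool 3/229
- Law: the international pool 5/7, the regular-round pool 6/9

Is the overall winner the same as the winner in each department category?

Arts: the international pool 45/287 = 15.7%, the regular-round pool 3/229 = 1.3% → the international pool
Law: the international pool 5/7 = 71.4%, the regular-round pool 6/9 = 66.7% → the international pool
Overall: the international pool 50/294 = 17.0%, the regular-round pool 9/238 = 3.8% → the international pool
The international pool wins overall and in every department group — no reversal.

Yes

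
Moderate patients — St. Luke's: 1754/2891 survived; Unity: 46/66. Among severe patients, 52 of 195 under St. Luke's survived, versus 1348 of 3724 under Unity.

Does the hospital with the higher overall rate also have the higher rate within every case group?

Moderate: St. Luke's 1754/2891 = 60.7%, Unity 46/66 = 69.7% → Unity
Severe: St. Luke's 52/195 = 26.7%, Unity 1348/3724 = 36.2% → Unity
Overall: St. Luke's 1806/3086 = 58.5%, Unity 1394/3790 = 36.8% → St. Luke's
Unity wins each case group but St. Luke's wins overall — the comparison reverses. Unity's patients skew toward severe, which has a lower base rate.

No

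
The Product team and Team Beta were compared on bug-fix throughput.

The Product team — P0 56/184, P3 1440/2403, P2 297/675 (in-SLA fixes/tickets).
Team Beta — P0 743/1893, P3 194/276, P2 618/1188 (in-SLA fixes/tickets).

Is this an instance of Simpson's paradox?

P0: the Product team 56/184 = 30.4%, Team Beta 743/1893 = 39.2% → Team Beta
P3: the Product team 1440/2403 = 59.9%, Team Beta 194/276 = 70.3% → Team Beta
P2: the Product team 297/675 = 44.0%, Team Beta 618/1188 = 52.0% → Team Beta
Overall: the Product team 1793/3262 = 55.0%, Team Beta 1555/3357 = 46.3% → the Product team
Team Beta wins each ticket group but the Product team wins overall — the comparison reverses. Team Beta's tickets skew toward P0, which has a lower base rate.

Yes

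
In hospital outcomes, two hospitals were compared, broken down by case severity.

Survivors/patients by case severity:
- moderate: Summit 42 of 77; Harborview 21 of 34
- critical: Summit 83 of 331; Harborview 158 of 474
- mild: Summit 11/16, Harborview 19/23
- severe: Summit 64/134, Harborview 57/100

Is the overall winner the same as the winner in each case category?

Moderate: Summit 42/77 = 54.5%, Harborview 21/34 = 61.8% → Harborview
Critical: Summit 83/331 = 25.1%, Harborview 158/474 = 33.3% → Harborview
Mild: Summit 11/16 = 68.8%, Harborview 19/23 = 82.6% → Harborview
Severe: Summit 64/134 = 47.8%, Harborview 57/100 = 57.0% → Harborview
Overall: Summit 200/558 = 35.8%, Harborview 255/631 = 40.4% → Harborview
Harborview wins overall and in every case group — no reversal.

Yes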